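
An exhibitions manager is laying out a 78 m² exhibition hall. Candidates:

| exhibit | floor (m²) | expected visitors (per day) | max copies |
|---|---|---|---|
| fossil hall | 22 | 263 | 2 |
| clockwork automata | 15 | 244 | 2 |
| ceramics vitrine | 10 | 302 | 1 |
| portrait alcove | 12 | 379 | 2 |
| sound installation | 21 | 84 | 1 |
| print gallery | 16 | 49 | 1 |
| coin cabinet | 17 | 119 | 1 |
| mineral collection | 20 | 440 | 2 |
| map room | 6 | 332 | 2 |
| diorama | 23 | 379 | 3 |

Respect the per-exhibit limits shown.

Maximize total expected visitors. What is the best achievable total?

A density-first pass picks ceramics vitrine + 2×portrait alcove + mineral collection + 2×map room — 2164 at 66 m².
Replace ceramics vitrine with mineral collection: the trade gains 138 net, giving 2302 at 76 m².
No other feasible combination exceeds 2302.

2302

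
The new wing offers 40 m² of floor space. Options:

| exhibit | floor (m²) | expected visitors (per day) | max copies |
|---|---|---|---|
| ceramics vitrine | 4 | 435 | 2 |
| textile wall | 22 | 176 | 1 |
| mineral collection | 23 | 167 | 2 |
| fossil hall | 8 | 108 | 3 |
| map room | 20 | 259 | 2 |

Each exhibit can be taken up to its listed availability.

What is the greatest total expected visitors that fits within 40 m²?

Greedy by ratio would take 2×ceramics vitrine + 3×fossil hall: 32 m² used, total 1194.
Replace 2×fossil hall with map room: the trade gains 43 net, giving 1237 at 36 m².
That's the maximum — no swap from here does better than 1237.

1237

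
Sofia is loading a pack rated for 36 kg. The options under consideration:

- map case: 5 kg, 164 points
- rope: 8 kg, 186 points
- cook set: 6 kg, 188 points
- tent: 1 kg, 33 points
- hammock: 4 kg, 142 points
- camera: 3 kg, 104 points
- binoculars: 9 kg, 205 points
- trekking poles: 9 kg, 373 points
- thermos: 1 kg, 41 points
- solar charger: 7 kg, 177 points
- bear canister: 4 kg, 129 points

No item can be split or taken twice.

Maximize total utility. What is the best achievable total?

1222

Taking the top-ratio items first gives map case + cook set + tent + hammock + camera + trekking poles + thermos + bear canister for 1174 (33 kg).
Replace bear canister with solar charger: the trade gains 48 net, giving 1222 at 36 kg.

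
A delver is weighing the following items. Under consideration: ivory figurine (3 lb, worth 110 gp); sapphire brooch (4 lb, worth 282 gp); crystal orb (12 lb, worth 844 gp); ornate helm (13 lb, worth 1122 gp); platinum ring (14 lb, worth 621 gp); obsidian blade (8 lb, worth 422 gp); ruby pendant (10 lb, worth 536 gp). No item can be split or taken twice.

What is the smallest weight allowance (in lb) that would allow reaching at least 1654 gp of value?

23

Minimise lb subject to total value ≥ 1654.
ornate helm + ruby pendant reaches 1658 using 23 lb.
Any bundle with less than 23 lb falls short of 1654.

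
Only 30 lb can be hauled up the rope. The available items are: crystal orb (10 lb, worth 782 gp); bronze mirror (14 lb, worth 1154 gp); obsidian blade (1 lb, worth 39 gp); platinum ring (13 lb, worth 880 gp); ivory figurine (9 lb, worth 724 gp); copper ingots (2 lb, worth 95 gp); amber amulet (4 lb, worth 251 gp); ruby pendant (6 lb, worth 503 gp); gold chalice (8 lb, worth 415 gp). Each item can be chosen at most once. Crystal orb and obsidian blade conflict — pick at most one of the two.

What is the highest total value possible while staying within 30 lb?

2439

By value per lb: ruby pendant 83.83, bronze mirror 82.43, ivory figurine 80.44 lead.
A density-first pass picks bronze mirror + obsidian blade + ivory figurine + ruby pendant — 2420 at 30 lb.
The 10 lb tied up in obsidian blade and ivory figurine is better spent on crystal orb — total rises to 2439 (30 lb).
Next best is bronze mirror + obsidian blade + ivory figurine + ruby pendant at 2420 (30 lb) — short by 19.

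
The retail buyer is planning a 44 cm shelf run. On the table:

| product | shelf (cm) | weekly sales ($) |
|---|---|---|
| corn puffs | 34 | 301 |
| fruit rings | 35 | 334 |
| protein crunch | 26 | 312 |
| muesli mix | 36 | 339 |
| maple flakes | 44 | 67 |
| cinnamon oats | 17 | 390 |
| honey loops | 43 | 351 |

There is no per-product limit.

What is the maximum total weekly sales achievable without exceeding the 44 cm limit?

The ratio ordering already packs tightly: 2×cinnamon oats, 34 cm, 780.
Nothing else within 44 cm beats 780.

780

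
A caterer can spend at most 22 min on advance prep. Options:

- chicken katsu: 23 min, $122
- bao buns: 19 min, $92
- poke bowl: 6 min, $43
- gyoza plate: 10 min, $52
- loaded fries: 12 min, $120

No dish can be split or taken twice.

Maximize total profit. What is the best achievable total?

172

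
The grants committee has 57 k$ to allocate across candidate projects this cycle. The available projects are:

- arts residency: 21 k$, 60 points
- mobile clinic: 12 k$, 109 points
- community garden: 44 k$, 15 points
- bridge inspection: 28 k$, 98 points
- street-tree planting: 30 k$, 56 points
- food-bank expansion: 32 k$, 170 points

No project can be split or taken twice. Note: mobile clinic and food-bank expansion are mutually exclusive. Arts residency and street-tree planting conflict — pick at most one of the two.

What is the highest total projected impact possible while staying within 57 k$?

230

Arts residency + food-bank expansion uses 53 of the 57 k$ and totals 230.
The spare 4 k$ is too small for any remaining project, and no feasible exchange beats 230.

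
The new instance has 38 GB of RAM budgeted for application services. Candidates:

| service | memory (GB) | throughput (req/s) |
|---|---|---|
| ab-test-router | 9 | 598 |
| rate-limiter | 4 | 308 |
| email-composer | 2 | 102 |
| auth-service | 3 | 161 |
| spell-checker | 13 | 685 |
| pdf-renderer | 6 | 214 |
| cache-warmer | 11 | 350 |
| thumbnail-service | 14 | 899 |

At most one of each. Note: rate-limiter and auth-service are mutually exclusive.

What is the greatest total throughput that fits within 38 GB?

Ab-test-router + email-composer + spell-checker + thumbnail-service uses 38 of the 38 GB and totals 2284.

2284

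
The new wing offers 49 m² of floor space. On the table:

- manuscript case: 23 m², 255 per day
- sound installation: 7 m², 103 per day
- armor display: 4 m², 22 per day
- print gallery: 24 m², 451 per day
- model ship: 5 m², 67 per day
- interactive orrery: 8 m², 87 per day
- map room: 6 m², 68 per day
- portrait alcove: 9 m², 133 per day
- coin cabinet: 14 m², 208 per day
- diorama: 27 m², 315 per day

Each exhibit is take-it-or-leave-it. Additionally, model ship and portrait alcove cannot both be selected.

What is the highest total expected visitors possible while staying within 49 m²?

Taking the top-ratio exhibits first gives print gallery + portrait alcove + coin cabinet for 792 (47 m²).
Replace portrait alcove with model ship + map room: the trade gains 2 net, giving 794 at 49 m².
Next best is print gallery + portrait alcove + coin cabinet at 792 (47 m²) — short by 2.

794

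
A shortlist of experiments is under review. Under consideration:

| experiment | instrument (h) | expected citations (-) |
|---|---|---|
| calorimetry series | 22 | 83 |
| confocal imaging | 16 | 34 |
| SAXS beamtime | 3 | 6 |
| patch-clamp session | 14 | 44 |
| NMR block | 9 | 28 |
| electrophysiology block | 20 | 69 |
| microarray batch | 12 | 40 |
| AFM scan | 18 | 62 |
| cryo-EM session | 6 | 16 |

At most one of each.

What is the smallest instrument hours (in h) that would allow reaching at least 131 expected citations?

38

Minimise h subject to total expected citations ≥ 131.
Taking electrophysiology block + AFM scan gives 131 (≥ 131) for 38 h.
Below 38 h the best achievable stays under 131.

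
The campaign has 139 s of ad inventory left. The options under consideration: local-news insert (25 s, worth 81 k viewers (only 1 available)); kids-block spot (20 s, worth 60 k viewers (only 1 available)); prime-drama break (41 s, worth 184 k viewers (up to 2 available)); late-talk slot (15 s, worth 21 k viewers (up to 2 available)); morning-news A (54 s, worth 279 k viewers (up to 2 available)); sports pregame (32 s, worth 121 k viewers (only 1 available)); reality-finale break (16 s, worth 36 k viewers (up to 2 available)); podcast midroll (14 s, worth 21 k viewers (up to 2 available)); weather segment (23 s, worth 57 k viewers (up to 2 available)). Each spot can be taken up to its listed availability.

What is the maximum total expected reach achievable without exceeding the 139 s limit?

647

Greedy by ratio would take local-news insert + 2×morning-news A: 133 s used, total 639.
Dropping local-news insert and morning-news A frees 79 s; slotting in 2×prime-drama break (82 s) lifts the total to 647 at 136 s.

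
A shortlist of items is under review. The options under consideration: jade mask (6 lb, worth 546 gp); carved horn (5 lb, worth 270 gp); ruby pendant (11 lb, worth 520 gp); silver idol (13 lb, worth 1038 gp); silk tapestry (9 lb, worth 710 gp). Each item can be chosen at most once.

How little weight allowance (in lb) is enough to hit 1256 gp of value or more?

15

Look for the lowest-weight combination reaching 1256.
Taking jade mask + silk tapestry gives 1256 (≥ 1256) for 15 lb.
Any bundle with less than 15 lb falls short of 1256.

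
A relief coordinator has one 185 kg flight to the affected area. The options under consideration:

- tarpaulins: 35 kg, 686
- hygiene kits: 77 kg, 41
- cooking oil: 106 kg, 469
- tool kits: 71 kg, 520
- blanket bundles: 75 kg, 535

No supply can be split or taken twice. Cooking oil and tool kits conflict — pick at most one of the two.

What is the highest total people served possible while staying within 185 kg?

1741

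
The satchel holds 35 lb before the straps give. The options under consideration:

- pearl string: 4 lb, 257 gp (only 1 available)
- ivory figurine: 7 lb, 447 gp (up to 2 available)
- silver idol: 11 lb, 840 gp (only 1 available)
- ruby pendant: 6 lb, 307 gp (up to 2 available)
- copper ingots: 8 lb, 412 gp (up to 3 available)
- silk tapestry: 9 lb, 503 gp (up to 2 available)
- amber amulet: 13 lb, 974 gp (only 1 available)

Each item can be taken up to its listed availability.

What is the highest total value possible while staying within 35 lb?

Taking pearl string + ivory figurine + silver idol + amber amulet: 35 lb used, 2518 in value.
That's the maximum — no swap from here does better than 2518.

2518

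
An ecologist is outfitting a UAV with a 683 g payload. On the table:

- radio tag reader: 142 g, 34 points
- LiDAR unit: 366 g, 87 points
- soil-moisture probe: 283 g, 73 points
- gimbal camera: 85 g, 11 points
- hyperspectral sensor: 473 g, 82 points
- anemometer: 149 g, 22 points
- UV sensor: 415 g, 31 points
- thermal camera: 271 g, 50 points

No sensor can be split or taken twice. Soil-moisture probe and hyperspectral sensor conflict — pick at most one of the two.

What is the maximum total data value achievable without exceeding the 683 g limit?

160

Filling by ratio: radio tag reader + soil-moisture probe + gimbal camera + anemometer for 140, with 24 g left unused.
The 376 g tied up in radio tag reader and gimbal camera and anemometer is better spent on LiDAR unit — total rises to 160 (649 g).
Every other selection either busts 683 g or breaks a pairing rule or fails to beat 160.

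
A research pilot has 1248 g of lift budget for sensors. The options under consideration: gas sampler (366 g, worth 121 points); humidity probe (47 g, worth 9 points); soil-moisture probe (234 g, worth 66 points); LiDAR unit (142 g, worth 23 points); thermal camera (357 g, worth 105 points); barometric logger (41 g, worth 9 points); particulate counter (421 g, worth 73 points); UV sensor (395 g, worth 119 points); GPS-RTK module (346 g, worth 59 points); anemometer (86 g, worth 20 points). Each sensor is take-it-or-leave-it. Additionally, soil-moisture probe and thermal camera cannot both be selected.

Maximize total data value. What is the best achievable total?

374

The ratio ordering already packs tightly: gas sampler + thermal camera + barometric logger + UV sensor + anemometer, 1245 g, 374.
The closest alternative, gas sampler + thermal camera + UV sensor + anemometer, reaches only 365.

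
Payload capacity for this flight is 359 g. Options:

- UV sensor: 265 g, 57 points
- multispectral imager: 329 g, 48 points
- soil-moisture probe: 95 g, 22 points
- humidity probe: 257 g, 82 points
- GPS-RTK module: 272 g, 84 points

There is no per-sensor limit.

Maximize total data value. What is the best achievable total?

104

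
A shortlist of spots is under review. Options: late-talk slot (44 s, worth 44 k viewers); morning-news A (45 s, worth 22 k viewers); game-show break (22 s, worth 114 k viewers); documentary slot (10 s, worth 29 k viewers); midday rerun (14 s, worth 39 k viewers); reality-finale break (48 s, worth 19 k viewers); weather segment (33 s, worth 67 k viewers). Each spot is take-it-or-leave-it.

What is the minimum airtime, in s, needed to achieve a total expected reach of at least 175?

46

Need the lightest bundle worth ≥ 175.
game-show break + documentary slot + midday rerun reaches 182 using 46 s.
No combination under 46 s hits 175.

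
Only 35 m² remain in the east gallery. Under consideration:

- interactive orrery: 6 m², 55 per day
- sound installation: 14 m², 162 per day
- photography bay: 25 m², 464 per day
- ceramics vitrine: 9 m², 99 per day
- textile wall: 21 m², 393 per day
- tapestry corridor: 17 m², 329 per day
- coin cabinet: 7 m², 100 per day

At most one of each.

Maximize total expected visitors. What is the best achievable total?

Ranking by ratio (expected visitors/m²): tapestry corridor 19.35, textile wall 18.71, photography bay 18.56, coin cabinet 14.29.
Taking the top-ratio exhibits first gives ceramics vitrine + tapestry corridor + coin cabinet for 528 (33 m²).
Replace ceramics vitrine and tapestry corridor with photography bay: the trade gains 36 net, giving 564 at 32 m².
The spare 3 m² is too small for any remaining exhibit, and no exchange beats 564.

564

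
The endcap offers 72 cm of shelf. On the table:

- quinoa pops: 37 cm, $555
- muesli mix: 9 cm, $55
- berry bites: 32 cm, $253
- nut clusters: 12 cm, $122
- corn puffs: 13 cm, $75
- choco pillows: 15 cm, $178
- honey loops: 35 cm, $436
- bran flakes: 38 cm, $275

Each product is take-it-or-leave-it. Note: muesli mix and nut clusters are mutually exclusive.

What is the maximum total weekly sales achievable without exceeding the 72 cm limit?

991

The ratio ordering already packs tightly: quinoa pops + honey loops, 72 cm, 991.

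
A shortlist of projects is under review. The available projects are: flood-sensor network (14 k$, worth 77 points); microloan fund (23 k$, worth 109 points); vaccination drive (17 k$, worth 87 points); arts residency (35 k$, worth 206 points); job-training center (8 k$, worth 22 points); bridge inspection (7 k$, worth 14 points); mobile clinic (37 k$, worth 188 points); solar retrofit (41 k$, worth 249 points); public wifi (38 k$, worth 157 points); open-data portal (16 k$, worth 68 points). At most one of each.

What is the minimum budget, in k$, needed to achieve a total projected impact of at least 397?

Need the lightest bundle worth ≥ 397.
flood-sensor network + vaccination drive + solar retrofit reaches 413 using 72 k$.
No combination under 72 k$ hits 397.

72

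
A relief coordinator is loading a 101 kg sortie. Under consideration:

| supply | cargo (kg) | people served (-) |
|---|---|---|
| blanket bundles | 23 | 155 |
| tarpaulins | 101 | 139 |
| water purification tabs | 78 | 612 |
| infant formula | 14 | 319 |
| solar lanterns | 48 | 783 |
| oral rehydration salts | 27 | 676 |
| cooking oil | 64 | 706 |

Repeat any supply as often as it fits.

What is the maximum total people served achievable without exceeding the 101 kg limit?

Infant formula + 3×oral rehydration salts uses 95 of the 101 kg and totals 2347.
Every other selection either busts 101 kg or fails to beat 2347.

2347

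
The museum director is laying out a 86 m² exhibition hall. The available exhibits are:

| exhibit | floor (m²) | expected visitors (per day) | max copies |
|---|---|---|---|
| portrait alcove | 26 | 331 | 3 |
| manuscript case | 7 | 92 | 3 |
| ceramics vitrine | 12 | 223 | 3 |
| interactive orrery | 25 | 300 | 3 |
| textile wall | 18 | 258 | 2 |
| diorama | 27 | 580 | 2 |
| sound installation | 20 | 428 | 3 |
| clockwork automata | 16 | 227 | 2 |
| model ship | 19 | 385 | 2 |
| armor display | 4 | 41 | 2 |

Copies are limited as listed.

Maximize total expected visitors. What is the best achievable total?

1821

Taking the top-ratio exhibits first gives ceramics vitrine + 2×diorama + sound installation for 1811 (86 m²).
The 39 m² tied up in ceramics vitrine and diorama is better spent on sound installation + model ship — total rises to 1821 (86 m²).
No other feasible combination exceeds 1821.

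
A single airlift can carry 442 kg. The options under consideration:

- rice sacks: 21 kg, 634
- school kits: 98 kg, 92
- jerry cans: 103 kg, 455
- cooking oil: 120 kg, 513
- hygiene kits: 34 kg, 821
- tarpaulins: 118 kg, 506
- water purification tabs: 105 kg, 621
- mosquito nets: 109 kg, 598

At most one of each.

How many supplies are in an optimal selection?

Best achievable people served is 3187.
One optimal bundle: rice sacks + cooking oil + hygiene kits + water purification tabs + mosquito nets (389 kg).
Any selection reaching 3187 contains exactly 5 supplies.

5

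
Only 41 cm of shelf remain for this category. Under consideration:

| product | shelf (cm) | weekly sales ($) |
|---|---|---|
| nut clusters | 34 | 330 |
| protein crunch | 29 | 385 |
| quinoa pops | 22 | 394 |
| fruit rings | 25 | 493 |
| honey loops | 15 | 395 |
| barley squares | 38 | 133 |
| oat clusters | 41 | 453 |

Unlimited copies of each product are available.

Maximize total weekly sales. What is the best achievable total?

888

A density-first pass picks 2×honey loops — 790 at 30 cm.
Dropping honey loops frees 15 cm; slotting in fruit rings (25 cm) lifts the total to 888 at 40 cm.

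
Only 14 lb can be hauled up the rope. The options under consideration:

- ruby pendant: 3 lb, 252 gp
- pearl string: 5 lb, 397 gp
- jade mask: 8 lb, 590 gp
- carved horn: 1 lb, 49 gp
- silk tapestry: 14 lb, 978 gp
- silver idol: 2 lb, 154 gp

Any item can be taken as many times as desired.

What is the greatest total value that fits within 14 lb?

1162

Ranking by ratio (value/lb): ruby pendant 84.00, pearl string 79.40, silver idol 77.00, jade mask 73.75.
4×ruby pendant + silver idol uses 14 of the 14 lb and totals 1162.
No other feasible combination exceeds 1162.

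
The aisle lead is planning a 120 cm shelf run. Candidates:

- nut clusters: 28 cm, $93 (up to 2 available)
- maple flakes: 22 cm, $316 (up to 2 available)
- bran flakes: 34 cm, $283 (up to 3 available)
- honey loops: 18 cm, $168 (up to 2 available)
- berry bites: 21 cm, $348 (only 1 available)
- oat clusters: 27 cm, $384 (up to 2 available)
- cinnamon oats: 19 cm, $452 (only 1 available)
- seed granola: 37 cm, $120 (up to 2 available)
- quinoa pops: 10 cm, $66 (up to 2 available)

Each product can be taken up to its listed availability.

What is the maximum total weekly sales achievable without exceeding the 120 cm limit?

1884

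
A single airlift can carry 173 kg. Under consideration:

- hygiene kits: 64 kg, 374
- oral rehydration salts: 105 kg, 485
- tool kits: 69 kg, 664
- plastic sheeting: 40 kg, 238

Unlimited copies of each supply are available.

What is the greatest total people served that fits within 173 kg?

1328

Ranking by ratio (people served/kg): tool kits 9.62, plastic sheeting 5.95, hygiene kits 5.84.
Taking 2×tool kits: 138 kg used, 1328 in people served.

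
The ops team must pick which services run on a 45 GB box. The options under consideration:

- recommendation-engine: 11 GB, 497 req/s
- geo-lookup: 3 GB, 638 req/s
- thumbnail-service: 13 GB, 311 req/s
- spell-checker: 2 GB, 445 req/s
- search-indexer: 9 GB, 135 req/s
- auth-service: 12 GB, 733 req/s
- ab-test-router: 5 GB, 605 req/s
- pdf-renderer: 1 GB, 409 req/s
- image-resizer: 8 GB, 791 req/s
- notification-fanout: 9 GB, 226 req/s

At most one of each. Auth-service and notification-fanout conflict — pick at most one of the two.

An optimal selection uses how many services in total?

7

Optimal total is 4118.
recommendation-engine + geo-lookup + spell-checker + auth-service + ab-test-router + pdf-renderer + image-resizer hits 4118 at 42 GB.
Every optimal selection uses 7 services.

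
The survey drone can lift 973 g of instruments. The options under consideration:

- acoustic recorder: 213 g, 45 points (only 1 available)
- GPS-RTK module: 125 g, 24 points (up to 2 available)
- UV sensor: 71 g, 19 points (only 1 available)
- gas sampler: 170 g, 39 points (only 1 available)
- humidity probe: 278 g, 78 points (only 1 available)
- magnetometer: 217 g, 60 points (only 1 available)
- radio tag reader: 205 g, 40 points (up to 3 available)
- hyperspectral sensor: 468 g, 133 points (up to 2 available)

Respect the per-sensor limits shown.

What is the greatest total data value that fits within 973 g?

By data value per g: hyperspectral sensor 0.28, humidity probe 0.28, magnetometer 0.28 lead.
A density-first pass picks 2×hyperspectral sensor — 266 at 936 g.
The 468 g tied up in hyperspectral sensor is better spent on humidity probe + magnetometer — total rises to 271 (963 g).

271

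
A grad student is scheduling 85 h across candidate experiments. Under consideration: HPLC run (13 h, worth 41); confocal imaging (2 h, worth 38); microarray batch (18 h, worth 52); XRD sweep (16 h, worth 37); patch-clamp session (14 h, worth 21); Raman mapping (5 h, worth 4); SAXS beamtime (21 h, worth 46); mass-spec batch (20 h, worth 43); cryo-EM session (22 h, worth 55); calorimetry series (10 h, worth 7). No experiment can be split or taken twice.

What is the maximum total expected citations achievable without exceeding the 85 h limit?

Taking HPLC run + confocal imaging + microarray batch + XRD sweep + patch-clamp session + cryo-EM session: 85 h used, 244 in expected citations.
The closest alternative, HPLC run + confocal imaging + microarray batch + Raman mapping + SAXS beamtime + cryo-EM session, reaches only 236.

244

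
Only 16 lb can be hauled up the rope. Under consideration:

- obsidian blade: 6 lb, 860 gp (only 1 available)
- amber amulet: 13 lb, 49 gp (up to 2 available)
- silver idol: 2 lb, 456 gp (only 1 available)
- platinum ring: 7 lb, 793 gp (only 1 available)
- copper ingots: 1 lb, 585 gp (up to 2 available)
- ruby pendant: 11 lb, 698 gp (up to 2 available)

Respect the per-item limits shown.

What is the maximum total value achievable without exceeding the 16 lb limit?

Ranking by ratio (value/lb): copper ingots 585.00, silver idol 228.00, obsidian blade 143.33.
The ratio heuristic lands on obsidian blade + silver idol + 2×copper ingots (2486) but leaves 6 lb idle.
The 2 lb tied up in silver idol is better spent on platinum ring — total rises to 2823 (15 lb).
That's the maximum — no swap from here does better than 2823.

2823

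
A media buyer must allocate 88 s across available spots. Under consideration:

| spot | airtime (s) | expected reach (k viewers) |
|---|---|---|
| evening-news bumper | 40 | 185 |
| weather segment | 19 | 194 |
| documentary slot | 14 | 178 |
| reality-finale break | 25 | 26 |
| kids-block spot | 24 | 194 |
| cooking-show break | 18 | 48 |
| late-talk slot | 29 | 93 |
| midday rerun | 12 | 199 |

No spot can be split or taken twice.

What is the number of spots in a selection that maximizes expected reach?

5

Best achievable expected reach is 813.
For example weather segment + documentary slot + kids-block spot + cooking-show break + midday rerun achieves it, using 87 s.
All optima have 5 spots.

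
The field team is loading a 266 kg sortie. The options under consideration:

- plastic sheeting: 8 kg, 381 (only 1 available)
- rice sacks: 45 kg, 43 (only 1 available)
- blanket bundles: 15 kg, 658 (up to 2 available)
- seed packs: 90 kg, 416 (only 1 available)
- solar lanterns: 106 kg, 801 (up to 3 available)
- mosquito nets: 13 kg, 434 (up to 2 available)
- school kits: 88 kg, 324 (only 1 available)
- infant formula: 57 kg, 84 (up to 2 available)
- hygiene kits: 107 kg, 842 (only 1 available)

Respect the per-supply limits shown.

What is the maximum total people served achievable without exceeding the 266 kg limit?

Plastic sheeting + 2×blanket bundles + seed packs + 2×mosquito nets + hygiene kits uses 261 of the 266 kg and totals 3823.
That's the maximum — no swap from here does better than 3823.

3823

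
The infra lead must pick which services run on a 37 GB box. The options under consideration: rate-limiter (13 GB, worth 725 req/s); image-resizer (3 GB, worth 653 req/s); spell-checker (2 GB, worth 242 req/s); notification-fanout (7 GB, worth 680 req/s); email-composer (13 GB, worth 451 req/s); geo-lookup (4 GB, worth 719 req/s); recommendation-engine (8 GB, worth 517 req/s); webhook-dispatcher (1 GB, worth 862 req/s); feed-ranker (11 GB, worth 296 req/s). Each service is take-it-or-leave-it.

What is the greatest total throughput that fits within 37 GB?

4156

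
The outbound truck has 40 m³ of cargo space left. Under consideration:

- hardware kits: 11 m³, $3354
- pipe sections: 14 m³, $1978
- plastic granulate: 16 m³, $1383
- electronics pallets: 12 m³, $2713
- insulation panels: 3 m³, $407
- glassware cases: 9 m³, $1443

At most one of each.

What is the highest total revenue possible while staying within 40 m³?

Greedy by ratio would take hardware kits + electronics pallets + insulation panels + glassware cases: 35 m³ used, total 7917.
Replace glassware cases with pipe sections: the trade gains 535 net, giving 8452 at 40 m³.

8452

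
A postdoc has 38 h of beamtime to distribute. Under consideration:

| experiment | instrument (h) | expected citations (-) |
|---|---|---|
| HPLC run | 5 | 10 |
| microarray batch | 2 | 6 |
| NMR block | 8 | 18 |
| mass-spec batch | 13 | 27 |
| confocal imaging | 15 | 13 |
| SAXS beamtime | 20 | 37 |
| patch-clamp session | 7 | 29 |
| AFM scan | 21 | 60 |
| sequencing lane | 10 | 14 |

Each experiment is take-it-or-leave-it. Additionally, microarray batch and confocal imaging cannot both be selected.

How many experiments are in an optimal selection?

The maximum expected citations within 38 h is 113.
For example microarray batch + NMR block + patch-clamp session + AFM scan achieves it, using 38 h.
All optima have 4 experiments.

4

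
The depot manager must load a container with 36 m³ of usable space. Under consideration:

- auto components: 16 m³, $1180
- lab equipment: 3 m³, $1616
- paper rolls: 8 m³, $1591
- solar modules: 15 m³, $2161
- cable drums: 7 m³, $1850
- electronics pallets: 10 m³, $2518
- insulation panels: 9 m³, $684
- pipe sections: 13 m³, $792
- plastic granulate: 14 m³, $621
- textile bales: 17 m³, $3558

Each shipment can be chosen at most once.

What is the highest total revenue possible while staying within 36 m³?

8615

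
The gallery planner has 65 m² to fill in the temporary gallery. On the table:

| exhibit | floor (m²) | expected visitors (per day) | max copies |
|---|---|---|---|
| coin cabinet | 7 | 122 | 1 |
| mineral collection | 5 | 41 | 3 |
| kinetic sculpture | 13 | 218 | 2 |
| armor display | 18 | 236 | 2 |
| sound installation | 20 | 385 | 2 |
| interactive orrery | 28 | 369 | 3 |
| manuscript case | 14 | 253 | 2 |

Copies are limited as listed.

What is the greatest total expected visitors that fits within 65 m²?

Density check — sound installation 19.25, manuscript case 18.07, coin cabinet 17.43 are the best per m².
Taking the top-ratio exhibits first gives coin cabinet + 2×sound installation + manuscript case for 1145 (61 m²).
Dropping manuscript case frees 14 m²; slotting in mineral collection + kinetic sculpture (18 m²) lifts the total to 1151 at 65 m².
No other feasible combination exceeds 1151.

1151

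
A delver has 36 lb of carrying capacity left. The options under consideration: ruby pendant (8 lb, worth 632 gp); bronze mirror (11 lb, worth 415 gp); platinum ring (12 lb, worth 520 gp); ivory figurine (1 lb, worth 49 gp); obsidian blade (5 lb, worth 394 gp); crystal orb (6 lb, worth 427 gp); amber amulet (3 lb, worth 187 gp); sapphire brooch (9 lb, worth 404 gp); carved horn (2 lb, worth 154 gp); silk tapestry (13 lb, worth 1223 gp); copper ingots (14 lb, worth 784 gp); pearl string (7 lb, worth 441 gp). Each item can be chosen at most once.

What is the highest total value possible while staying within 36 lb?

2912

By value per lb: silk tapestry 94.08, ruby pendant 79.00, obsidian blade 78.80 lead.
A density-first pass picks ruby pendant + ivory figurine + obsidian blade + crystal orb + carved horn + silk tapestry — 2879 at 35 lb.
Replace carved horn with amber amulet: the trade gains 33 net, giving 2912 at 36 lb.
That's the maximum — no swap from here does better than 2912.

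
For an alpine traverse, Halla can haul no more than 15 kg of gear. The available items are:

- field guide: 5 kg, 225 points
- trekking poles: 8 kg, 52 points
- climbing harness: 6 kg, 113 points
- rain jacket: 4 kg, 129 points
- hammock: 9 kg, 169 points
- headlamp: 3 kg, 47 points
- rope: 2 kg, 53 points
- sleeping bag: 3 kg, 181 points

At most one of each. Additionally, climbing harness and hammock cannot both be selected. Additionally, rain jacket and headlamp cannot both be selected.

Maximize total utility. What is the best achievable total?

Ranking by ratio (utility/kg): sleeping bag 60.33, field guide 45.00, rain jacket 32.25, rope 26.50.
Best packing: field guide + rain jacket + rope + sleeping bag — 14 kg, 588 total.
Runner-up field guide + rain jacket + sleeping bag tops out at 535.

588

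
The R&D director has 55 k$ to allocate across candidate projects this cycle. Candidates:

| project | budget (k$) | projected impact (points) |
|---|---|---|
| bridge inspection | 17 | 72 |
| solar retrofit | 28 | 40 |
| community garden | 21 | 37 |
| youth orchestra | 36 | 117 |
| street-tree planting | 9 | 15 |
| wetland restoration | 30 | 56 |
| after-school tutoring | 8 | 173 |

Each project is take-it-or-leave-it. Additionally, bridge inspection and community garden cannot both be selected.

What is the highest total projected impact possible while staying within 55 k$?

305

By projected impact per k$: after-school tutoring 21.62, bridge inspection 4.24, youth orchestra 3.25 lead.
Taking the top-ratio projects first gives bridge inspection + wetland restoration + after-school tutoring for 301 (55 k$).
The 47 k$ tied up in bridge inspection and wetland restoration is better spent on youth orchestra + street-tree planting — total rises to 305 (53 k$).
Runner-up bridge inspection + wetland restoration + after-school tutoring tops out at 301.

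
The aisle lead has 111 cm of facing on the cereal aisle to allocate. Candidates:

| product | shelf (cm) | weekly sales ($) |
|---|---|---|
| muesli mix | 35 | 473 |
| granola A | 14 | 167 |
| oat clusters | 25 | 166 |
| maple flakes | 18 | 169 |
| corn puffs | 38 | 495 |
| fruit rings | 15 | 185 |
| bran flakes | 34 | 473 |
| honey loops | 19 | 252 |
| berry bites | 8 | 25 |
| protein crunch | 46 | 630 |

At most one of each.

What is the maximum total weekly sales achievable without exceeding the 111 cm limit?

Filling by ratio: bran flakes + honey loops + berry bites + protein crunch for 1380, with 4 cm left unused.
Reworking the packing: muesli mix + granola A + fruit rings + protein crunch uses 110 cm and improves the total to 1455.
Granola A + fruit rings + bran flakes + protein crunch (109 cm) also reaches 1455 — a tie, but nothing goes higher.

1455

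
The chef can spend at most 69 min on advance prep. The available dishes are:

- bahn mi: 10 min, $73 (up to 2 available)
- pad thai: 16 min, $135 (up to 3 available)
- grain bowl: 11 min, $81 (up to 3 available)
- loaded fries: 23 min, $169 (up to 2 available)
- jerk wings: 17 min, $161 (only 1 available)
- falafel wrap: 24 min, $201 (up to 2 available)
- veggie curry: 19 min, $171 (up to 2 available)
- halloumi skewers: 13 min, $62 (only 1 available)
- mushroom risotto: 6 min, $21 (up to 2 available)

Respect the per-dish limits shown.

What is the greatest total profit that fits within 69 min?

602

A density-first pass picks grain bowl + jerk wings + 2×veggie curry — 584 at 66 min.
Replace grain bowl and veggie curry with 2×pad thai: the trade gains 18 net, giving 602 at 68 min.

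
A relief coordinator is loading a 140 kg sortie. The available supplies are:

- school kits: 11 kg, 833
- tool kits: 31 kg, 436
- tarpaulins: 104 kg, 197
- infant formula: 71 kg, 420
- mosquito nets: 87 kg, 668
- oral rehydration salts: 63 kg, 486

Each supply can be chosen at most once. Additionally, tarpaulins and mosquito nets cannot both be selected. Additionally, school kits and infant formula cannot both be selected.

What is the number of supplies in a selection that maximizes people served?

Optimal total is 1937.
For example school kits + tool kits + mosquito nets achieves it, using 129 kg.
Every optimal selection uses 3 supplies.

3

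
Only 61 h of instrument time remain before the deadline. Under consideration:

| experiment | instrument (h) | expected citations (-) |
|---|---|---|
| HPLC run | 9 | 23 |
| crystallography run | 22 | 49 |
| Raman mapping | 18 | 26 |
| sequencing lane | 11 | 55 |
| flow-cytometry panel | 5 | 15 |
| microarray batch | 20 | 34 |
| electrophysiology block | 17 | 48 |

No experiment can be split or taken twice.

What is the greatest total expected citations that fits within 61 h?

175

The ratio heuristic lands on HPLC run + Raman mapping + sequencing lane + flow-cytometry panel + electrophysiology block (167) but leaves 1 h idle.
Dropping Raman mapping and flow-cytometry panel frees 23 h; slotting in crystallography run (22 h) lifts the total to 175 at 59 h.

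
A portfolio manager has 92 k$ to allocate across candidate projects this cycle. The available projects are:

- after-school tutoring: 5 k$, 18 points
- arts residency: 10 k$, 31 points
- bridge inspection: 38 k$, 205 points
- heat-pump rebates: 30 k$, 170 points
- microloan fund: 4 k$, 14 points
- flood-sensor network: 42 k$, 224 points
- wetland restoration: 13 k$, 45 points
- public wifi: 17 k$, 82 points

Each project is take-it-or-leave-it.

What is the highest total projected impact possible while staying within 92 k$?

476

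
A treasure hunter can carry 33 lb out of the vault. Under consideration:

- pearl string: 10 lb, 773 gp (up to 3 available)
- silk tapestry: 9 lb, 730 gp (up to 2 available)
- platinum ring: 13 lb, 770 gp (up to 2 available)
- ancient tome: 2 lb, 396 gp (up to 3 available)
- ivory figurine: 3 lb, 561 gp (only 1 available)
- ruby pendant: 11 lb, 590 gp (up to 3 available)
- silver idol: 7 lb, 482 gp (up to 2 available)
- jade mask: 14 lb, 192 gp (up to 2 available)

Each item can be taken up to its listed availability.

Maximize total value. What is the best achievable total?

Density check — ancient tome 198.00, ivory figurine 187.00, silk tapestry 81.11 are the best per lb.
Filling by ratio: 2×silk tapestry + 3×ancient tome + ivory figurine for 3209, with 6 lb left unused.
Dropping 2×silk tapestry frees 18 lb; slotting in pearl string + 2×silver idol (24 lb) lifts the total to 3486 at 33 lb.
Nothing else within 33 lb beats 3486.

3486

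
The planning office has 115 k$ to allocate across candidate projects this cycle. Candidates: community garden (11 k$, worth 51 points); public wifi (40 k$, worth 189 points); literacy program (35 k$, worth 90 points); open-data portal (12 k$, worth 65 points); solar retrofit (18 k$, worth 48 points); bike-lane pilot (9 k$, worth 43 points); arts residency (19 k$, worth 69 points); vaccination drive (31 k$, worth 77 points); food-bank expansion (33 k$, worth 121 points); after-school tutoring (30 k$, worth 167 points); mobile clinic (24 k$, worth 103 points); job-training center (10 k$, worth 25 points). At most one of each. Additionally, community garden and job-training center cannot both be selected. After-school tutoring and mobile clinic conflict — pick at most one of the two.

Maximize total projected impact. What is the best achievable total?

Taking public wifi + open-data portal + food-bank expansion + after-school tutoring: 115 k$ used, 542 in projected impact.
Runner-up community garden + public wifi + open-data portal + arts residency + after-school tutoring tops out at 541.

542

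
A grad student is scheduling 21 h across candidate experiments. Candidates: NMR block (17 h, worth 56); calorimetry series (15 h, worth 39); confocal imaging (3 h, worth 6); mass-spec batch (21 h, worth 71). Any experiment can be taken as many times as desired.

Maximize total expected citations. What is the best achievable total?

Best packing: mass-spec batch — 21 h, 71 total.
No other feasible combination exceeds 71.

71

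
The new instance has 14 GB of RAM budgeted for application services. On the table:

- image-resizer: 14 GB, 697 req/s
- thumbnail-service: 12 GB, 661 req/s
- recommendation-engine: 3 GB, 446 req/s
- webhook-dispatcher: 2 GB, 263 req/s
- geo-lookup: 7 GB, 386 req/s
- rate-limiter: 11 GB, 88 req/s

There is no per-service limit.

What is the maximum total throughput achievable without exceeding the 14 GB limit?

By throughput per GB: recommendation-engine 148.67, webhook-dispatcher 131.50, geo-lookup 55.14 lead.
Taking 4×recommendation-engine + webhook-dispatcher: 14 GB used, 2047 in throughput.

2047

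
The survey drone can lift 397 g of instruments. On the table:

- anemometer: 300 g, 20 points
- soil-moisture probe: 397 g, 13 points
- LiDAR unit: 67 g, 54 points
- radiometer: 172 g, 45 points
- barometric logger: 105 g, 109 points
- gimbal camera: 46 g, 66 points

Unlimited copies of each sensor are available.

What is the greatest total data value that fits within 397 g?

The ratio ordering already packs tightly: 8×gimbal camera, 368 g, 528.
That's the maximum — no swap from here does better than 528.

528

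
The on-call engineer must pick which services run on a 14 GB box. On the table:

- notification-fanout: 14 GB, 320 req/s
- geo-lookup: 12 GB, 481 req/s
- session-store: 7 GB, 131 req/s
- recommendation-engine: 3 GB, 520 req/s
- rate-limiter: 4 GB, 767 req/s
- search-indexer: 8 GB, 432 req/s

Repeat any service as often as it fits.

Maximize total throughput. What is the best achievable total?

By throughput per GB: rate-limiter 191.75, recommendation-engine 173.33, search-indexer 54.00, geo-lookup 40.08 lead.
A density-first pass picks 3×rate-limiter — 2301 at 12 GB.
Dropping rate-limiter frees 4 GB; slotting in 2×recommendation-engine (6 GB) lifts the total to 2574 at 14 GB.
Every other selection either busts 14 GB or fails to beat 2574.

2574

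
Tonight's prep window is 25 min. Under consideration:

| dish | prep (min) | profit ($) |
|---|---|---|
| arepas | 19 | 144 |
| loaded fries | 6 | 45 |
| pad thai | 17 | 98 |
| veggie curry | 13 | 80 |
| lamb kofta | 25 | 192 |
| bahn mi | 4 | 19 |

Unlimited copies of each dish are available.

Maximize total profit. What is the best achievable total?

192

Lamb kofta uses 25 of the 25 min and totals 192.
Nothing else within 25 min beats 192.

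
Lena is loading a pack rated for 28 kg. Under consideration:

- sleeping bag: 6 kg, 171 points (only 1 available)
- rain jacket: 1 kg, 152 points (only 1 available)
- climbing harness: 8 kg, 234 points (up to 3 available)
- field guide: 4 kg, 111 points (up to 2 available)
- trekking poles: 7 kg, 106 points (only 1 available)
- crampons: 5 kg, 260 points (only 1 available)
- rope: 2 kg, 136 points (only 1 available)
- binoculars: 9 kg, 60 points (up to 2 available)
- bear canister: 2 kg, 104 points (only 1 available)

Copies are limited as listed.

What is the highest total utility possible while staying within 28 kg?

1168

Greedy by ratio would take rain jacket + 2×climbing harness + crampons + rope + bear canister: 26 kg used, total 1120.
Dropping climbing harness frees 8 kg; slotting in sleeping bag + field guide (10 kg) lifts the total to 1168 at 28 kg.
That's the maximum — no swap from here does better than 1168.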